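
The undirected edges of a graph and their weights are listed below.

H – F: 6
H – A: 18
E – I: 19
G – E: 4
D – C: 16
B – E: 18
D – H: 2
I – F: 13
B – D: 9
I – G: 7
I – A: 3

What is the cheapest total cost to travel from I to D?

21

Shortest distances from I:
I: 0
A: 3  (via I)
G: 7  (via I)
E: 11  (via G)
F: 13  (via I)
H: 19  (via F)
D: 21  (via H)
Shortest route: I–F–H–D = 21.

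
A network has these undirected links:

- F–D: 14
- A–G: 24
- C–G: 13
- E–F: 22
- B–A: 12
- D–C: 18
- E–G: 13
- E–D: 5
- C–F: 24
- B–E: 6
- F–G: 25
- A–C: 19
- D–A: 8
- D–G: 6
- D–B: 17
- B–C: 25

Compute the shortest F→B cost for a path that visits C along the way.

49

Best F to C: F → C costing 24
Best C to B: C → B costing 25
Total via C: 24 + 25 = 49.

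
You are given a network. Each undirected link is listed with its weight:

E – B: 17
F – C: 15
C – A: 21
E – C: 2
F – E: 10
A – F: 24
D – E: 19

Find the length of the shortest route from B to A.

Running Dijkstra from B:
B: 0
E: 17  (via B)
C: 19  (via E)
F: 27  (via E)
D: 36  (via E)
A: 40  (via C)
Shortest route: B → E → C → A = 40.

40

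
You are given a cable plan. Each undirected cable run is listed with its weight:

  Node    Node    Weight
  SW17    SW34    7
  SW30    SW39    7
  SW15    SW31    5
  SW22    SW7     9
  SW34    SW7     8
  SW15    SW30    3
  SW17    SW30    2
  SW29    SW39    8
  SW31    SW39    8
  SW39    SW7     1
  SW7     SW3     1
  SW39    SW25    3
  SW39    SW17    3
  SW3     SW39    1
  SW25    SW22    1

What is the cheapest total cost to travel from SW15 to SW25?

Candidate routes:
SW15 → SW30 → SW39 → SW25: 3+7+3 = 13
SW15 → SW30 → SW17 → SW39 → SW25: 3+2+3+3 = 11
The minimum is 11 via SW15 → SW30 → SW17 → SW39 → SW25.

11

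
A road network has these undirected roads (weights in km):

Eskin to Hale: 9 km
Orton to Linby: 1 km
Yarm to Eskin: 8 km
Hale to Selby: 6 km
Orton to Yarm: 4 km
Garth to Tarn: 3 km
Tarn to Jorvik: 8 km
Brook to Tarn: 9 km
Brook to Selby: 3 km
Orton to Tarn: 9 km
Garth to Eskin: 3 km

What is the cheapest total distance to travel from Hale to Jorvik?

23 km

Settle nodes by increasing distance from Hale:
Hale: 0
Selby: 6  (via Hale)
Eskin: 9  (via Hale)
Brook: 9  (via Selby)
Garth: 12  (via Eskin)
Tarn: 15  (via Garth)
Yarm: 17  (via Eskin)
Orton: 21  (via Yarm)
Linby: 22  (via Orton)
Jorvik: 23  (via Tarn)
Shortest route: Hale–Eskin–Garth–Tarn–Jorvik = 23 km.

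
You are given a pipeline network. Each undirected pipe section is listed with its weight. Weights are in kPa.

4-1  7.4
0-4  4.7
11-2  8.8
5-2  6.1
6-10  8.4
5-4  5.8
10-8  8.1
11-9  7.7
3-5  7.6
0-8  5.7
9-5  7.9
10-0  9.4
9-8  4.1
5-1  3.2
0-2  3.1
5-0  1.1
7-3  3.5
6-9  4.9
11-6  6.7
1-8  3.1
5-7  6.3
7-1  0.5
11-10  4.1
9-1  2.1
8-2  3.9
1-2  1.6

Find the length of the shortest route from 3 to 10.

15.2 kPa

Running Dijkstra from 3:
3: 0
7: 3.5  (via 3)
1: 4  (via 7)
2: 5.6  (via 1)
9: 6.1  (via 1)
8: 7.1  (via 1)
5: 7.2  (via 1)
0: 8.3  (via 5)
6: 11  (via 9)
4: 11.4  (via 1)
11: 13.8  (via 9)
10: 15.2  (via 8)
Shortest route: 3–7–1–8–10 = 15.2 kPa.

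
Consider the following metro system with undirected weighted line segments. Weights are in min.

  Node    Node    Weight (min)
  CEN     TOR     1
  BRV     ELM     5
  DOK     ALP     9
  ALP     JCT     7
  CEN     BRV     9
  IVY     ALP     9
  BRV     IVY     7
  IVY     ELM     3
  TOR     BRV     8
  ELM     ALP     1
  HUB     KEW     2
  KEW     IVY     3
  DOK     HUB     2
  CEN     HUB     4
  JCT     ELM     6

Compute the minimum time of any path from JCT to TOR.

Compare a few routes:
JCT - ELM - BRV - TOR: 6+5+8 = 19
JCT - ALP - ELM - IVY - KEW - HUB - CEN - TOR: 7+1+3+3+2+4+1 = 21
The minimum is 19 min via JCT - ELM - BRV - TOR.

19 min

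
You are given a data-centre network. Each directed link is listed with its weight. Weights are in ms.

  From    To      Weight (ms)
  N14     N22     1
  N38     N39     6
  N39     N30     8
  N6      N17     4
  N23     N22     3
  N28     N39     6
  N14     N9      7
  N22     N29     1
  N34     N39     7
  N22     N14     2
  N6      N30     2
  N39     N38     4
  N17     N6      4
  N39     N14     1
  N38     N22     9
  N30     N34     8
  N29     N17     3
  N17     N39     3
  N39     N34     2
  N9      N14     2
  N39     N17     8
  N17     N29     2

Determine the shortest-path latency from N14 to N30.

11 ms

Shortest distances from N14:
N14: 0
N22: 1  (via N14)
N29: 2  (via N22)
N17: 5  (via N29)
N9: 7  (via N14)
N39: 8  (via N17)
N6: 9  (via N17)
N34: 10  (via N39)
N30: 11  (via N6)
Shortest route: N14–N22–N29–N17–N6–N30 = 11 ms.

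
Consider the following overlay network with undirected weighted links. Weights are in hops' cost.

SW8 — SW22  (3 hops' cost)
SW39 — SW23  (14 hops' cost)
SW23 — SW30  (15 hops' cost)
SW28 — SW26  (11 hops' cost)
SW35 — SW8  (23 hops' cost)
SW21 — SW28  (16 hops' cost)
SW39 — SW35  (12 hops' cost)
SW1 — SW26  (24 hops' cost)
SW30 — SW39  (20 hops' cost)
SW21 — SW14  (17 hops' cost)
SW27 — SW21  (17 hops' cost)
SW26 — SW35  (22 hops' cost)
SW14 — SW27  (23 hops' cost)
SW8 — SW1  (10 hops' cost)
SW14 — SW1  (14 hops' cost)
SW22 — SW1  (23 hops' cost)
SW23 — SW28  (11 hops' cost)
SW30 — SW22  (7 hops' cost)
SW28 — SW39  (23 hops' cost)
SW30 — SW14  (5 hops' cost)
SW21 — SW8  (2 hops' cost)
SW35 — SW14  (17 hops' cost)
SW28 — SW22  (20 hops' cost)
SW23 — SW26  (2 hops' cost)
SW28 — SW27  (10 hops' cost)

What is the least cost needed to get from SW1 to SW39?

39 hops' cost

Enumerating some paths:
SW1 → SW14 → SW35 → SW39: 14+17+12 = 43
SW1 → SW26 → SW23 → SW39: 24+2+14 = 40
SW1 → SW8 → SW22 → SW30 → SW39: 10+3+7+20 = 40
SW1 → SW14 → SW30 → SW39: 14+5+20 = 39
Cheapest is SW1 → SW14 → SW30 → SW39 at 39 hops' cost.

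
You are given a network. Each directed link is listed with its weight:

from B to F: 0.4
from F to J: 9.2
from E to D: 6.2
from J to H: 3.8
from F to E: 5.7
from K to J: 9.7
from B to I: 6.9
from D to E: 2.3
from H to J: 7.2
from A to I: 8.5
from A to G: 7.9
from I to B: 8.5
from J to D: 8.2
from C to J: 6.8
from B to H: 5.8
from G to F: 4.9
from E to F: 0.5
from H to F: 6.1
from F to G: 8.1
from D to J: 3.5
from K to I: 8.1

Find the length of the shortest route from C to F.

Shortest distances from C:
C: 0
J: 6.8  (via C)
H: 10.6  (via J)
D: 15  (via J)
F: 16.7  (via H)
Shortest route: C → J → H → F = 16.7.

16.7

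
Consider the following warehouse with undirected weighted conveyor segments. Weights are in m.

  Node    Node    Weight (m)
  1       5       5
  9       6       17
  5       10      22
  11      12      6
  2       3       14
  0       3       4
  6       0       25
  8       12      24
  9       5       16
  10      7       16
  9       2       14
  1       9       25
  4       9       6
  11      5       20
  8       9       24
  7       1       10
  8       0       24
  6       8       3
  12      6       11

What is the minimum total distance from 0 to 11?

Candidate routes:
0 - 8 - 6 - 12 - 11: 24+3+11+6 = 44
0 - 6 - 12 - 11: 25+11+6 = 42
Cheapest is 0 - 6 - 12 - 11 at 42 m.

42 m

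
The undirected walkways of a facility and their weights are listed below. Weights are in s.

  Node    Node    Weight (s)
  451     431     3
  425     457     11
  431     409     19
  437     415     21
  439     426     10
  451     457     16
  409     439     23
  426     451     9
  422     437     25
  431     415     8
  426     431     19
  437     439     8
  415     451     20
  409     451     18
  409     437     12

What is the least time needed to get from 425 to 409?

45 s

Compare a few routes:
425 - 457 - 451 - 409: 11+16+18 = 45
425 - 457 - 451 - 431 - 409: 11+16+3+19 = 49
425 - 457 - 451 - 426 - 439 - 437 - 409: 11+16+9+10+8+12 = 66
Cheapest is 425 - 457 - 451 - 409 at 45 s.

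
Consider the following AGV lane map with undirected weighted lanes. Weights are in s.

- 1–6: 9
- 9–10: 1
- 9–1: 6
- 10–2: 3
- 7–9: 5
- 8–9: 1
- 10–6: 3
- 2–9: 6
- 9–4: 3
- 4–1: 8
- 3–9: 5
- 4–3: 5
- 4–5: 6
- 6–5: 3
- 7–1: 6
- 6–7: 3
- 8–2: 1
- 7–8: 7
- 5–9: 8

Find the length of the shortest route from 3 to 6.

9 s

Running Dijkstra from 3:
3: 0
4: 5  (via 3)
9: 5  (via 3)
8: 6  (via 9)
10: 6  (via 9)
2: 7  (via 8)
6: 9  (via 10)
Shortest route: 3–9–10–6 = 9 s.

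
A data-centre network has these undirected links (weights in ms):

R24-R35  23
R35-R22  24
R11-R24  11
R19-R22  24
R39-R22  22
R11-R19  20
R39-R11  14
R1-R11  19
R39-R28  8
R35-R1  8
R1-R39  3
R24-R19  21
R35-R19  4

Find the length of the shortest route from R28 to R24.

33 ms

Running Dijkstra from R28:
R28: 0
R39: 8  (via R28)
R1: 11  (via R39)
R35: 19  (via R1)
R11: 22  (via R39)
R19: 23  (via R35)
R22: 30  (via R39)
R24: 33  (via R11)
Shortest route: R28 → R39 → R11 → R24 = 33 ms.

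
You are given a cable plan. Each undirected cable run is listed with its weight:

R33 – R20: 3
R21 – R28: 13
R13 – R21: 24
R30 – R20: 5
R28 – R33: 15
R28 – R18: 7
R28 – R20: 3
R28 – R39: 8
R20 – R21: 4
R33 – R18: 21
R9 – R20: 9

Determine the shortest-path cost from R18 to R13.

Enumerating some paths:
R18 → R33 → R20 → R21 → R13: 21+3+4+24 = 52
R18 → R28 → R33 → R20 → R21 → R13: 7+15+3+4+24 = 53
R18 → R28 → R21 → R13: 7+13+24 = 44
R18 → R28 → R20 → R21 → R13: 7+3+4+24 = 38
Cheapest is R18 → R28 → R20 → R21 → R13 at 38.

38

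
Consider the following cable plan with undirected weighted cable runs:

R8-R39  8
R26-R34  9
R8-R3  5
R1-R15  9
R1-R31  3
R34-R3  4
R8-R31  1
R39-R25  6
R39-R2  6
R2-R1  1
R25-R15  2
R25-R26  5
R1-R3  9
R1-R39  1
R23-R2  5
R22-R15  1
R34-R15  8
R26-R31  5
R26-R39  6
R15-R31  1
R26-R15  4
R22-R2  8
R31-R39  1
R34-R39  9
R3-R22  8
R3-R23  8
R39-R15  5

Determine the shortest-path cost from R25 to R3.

9

Candidate routes:
R25 - R39 - R31 - R8 - R3: 6+1+1+5 = 13
R25 - R15 - R22 - R3: 2+1+8 = 11
R25 - R15 - R39 - R31 - R8 - R3: 2+5+1+1+5 = 14
R25 - R15 - R31 - R8 - R3: 2+1+1+5 = 9
Cheapest is R25 - R15 - R31 - R8 - R3 at 9.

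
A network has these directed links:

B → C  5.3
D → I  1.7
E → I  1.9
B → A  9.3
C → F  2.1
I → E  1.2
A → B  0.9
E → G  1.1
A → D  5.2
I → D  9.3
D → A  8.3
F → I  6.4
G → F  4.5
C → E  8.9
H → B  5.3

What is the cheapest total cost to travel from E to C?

Settle nodes by increasing distance from E:
E: 0
G: 1.1  (via E)
I: 1.9  (via E)
F: 5.6  (via G)
D: 11.2  (via I)
A: 19.5  (via D)
B: 20.4  (via A)
C: 25.7  (via B)
Shortest route: E → I → D → A → B → C = 25.7.

25.7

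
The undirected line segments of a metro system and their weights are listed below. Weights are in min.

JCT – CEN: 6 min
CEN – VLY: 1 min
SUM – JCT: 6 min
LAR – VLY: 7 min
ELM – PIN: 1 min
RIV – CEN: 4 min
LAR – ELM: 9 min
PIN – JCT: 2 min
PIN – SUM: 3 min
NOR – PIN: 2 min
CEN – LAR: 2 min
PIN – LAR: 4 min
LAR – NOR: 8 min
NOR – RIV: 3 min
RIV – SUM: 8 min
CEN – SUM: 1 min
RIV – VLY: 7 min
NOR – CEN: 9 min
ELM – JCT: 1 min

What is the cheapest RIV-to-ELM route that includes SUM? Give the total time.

Shortest RIV→SUM: RIV → CEN → SUM = 5
Best SUM to ELM: SUM → PIN → ELM costing 4
Total via SUM: 5 + 4 = 9 min.

9 min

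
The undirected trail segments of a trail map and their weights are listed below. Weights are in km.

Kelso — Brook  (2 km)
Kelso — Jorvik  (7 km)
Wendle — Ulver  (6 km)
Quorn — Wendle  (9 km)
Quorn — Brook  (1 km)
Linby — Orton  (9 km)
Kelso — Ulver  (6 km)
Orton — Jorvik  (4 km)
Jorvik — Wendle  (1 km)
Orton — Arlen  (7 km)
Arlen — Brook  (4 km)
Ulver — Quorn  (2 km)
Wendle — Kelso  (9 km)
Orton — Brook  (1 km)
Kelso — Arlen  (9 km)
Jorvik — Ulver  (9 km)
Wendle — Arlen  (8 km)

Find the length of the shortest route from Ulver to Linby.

Running Dijkstra from Ulver:
Ulver: 0
Quorn: 2  (via Ulver)
Brook: 3  (via Quorn)
Orton: 4  (via Brook)
Kelso: 5  (via Brook)
Wendle: 6  (via Ulver)
Jorvik: 7  (via Wendle)
Arlen: 7  (via Brook)
Linby: 13  (via Orton)
Shortest route: Ulver–Quorn–Brook–Orton–Linby = 13 km.

13 km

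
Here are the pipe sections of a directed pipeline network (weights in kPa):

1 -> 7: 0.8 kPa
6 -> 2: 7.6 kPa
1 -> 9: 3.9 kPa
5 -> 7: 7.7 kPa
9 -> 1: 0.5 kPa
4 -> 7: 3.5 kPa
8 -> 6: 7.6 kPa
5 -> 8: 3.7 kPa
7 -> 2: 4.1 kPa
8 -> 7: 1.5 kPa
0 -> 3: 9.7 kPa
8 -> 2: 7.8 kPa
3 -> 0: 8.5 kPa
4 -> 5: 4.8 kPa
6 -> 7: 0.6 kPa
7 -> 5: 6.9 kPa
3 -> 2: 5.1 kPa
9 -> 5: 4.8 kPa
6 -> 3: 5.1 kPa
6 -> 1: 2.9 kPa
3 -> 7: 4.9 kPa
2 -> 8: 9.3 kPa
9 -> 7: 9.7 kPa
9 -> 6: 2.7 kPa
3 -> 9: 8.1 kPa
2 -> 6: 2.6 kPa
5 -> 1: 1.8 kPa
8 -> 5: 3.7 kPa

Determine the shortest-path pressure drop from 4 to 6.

10.2 kPa

Settle nodes by increasing distance from 4:
4: 0
7: 3.5  (via 4)
5: 4.8  (via 4)
1: 6.6  (via 5)
2: 7.6  (via 7)
8: 8.5  (via 5)
6: 10.2  (via 2)
Shortest route: 4 → 7 → 2 → 6 = 10.2 kPa.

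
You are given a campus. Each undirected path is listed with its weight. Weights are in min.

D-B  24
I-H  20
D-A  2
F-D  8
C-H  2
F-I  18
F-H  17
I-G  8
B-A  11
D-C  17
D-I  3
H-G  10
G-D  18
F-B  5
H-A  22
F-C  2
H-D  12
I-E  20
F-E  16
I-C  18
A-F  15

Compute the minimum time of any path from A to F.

10 min

Enumerating some paths:
A–B–F: 11+5 = 16
A–F: 15 = 15
A–D–F: 2+8 = 10
The minimum is 10 min via A–D–F.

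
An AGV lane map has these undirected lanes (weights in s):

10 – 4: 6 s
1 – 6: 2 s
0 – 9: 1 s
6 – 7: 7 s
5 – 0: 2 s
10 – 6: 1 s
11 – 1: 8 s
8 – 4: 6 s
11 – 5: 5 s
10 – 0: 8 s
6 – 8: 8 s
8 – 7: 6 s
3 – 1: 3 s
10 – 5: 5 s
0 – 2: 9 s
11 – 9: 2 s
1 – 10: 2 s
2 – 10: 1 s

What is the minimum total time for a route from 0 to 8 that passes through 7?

21 s

Best 0 to 7: 0 → 5 → 10 → 6 → 7 costing 15
Shortest 7→8: 7 → 8 = 6
Total via 7: 15 + 6 = 21 s.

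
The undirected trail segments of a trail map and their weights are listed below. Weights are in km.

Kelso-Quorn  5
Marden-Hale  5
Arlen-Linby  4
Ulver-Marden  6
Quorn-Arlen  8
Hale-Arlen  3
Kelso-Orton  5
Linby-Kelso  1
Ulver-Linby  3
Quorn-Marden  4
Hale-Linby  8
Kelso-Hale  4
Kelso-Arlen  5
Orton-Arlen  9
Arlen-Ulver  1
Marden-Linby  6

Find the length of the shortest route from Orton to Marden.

Compare a few routes:
Orton → Kelso → Quorn → Marden: 5+5+4 = 14
Orton → Kelso → Linby → Marden: 5+1+6 = 12
Orton → Kelso → Linby → Ulver → Marden: 5+1+3+6 = 15
Orton → Kelso → Hale → Marden: 5+4+5 = 14
The minimum is 12 km via Orton → Kelso → Linby → Marden.

12 km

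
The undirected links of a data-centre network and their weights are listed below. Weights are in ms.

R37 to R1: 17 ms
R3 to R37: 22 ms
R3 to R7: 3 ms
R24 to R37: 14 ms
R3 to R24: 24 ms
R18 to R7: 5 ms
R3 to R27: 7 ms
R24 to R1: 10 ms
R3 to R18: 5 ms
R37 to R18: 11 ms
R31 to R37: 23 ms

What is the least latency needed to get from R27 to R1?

40 ms

Settle nodes by increasing distance from R27:
R27: 0
R3: 7  (via R27)
R7: 10  (via R3)
R18: 12  (via R3)
R37: 23  (via R18)
R24: 31  (via R3)
R1: 40  (via R37)
Shortest route: R27 → R3 → R18 → R37 → R1 = 40 ms.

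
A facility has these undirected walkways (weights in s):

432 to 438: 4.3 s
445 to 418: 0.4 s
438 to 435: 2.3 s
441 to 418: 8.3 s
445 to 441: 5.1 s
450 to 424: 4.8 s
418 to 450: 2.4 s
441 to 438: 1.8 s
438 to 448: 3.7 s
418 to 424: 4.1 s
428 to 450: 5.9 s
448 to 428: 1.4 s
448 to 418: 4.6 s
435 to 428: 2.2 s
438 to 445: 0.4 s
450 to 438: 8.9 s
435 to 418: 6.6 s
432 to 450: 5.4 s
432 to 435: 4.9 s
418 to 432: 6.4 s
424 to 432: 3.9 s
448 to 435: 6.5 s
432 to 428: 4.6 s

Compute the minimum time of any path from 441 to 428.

Running Dijkstra from 441:
441: 0
438: 1.8  (via 441)
445: 2.2  (via 438)
418: 2.6  (via 445)
435: 4.1  (via 438)
450: 5  (via 418)
448: 5.5  (via 438)
432: 6.1  (via 438)
428: 6.3  (via 435)
Shortest route: 441 → 438 → 435 → 428 = 6.3 s.

6.3 s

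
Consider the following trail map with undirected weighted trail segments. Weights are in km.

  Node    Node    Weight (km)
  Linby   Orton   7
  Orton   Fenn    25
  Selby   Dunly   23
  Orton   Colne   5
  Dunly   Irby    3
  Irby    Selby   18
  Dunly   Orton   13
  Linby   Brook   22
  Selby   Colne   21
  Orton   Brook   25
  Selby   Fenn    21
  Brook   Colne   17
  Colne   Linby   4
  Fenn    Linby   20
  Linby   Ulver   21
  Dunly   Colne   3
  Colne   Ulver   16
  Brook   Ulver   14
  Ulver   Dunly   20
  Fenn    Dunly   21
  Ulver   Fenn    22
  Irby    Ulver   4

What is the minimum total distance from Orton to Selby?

Enumerating some paths:
Orton - Colne - Dunly - Irby - Selby: 5+3+3+18 = 29
Orton - Colne - Selby: 5+21 = 26
Cheapest is Orton - Colne - Selby at 26 km.

26 km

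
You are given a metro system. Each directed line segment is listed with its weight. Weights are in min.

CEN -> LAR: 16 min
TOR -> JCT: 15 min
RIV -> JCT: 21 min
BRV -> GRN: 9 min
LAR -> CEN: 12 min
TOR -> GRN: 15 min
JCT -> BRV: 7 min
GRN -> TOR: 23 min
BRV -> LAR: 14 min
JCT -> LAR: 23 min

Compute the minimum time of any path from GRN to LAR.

Shortest distances from GRN:
GRN: 0
TOR: 23  (via GRN)
JCT: 38  (via TOR)
BRV: 45  (via JCT)
LAR: 59  (via BRV)
Shortest route: GRN → TOR → JCT → BRV → LAR = 59 min.

59 min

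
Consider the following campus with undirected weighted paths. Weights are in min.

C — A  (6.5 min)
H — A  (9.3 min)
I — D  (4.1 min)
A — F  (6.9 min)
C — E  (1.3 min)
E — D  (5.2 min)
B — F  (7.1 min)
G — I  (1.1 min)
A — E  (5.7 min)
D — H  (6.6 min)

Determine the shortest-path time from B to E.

19.7 min

Settle nodes by increasing distance from B:
B: 0
F: 7.1  (via B)
A: 14  (via F)
E: 19.7  (via A)
Shortest route: B–F–A–E = 19.7 min.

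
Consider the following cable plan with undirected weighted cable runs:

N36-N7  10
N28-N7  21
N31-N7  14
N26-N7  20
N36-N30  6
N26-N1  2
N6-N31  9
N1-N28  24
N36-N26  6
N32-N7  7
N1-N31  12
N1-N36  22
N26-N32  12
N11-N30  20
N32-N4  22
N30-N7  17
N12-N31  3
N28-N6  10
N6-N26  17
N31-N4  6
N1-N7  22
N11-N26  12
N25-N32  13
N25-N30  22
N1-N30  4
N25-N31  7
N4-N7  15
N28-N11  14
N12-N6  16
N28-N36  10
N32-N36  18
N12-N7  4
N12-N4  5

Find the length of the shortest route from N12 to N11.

29

Enumerating some paths:
N12 - N31 - N1 - N26 - N11: 3+12+2+12 = 29
N12 - N7 - N36 - N26 - N11: 4+10+6+12 = 32
Cheapest is N12 - N31 - N1 - N26 - N11 at 29.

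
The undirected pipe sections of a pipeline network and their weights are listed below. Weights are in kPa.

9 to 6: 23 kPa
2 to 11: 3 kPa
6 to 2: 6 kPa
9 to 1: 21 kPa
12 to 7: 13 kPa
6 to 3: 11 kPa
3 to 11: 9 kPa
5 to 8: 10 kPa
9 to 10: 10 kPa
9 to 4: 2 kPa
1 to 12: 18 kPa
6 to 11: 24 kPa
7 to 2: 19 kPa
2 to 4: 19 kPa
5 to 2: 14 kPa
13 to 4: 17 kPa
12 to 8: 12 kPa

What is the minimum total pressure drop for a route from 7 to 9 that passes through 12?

52 kPa

Best 7 to 12: 7–12 costing 13
Best 12 to 9: 12–1–9 costing 39
Total via 12: 13 + 39 = 52 kPa.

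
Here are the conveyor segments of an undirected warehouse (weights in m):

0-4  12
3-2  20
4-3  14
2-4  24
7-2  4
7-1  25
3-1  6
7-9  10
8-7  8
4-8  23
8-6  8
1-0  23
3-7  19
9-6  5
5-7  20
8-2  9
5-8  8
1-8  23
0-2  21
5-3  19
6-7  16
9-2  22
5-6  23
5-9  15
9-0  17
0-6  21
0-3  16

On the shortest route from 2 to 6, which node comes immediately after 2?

8

Enumerating some paths:
2 - 7 - 6: 4+16 = 20
2 - 7 - 8 - 6: 4+8+8 = 20
2 - 8 - 6: 9+8 = 17
2 - 7 - 9 - 6: 4+10+5 = 19
Cheapest is 2 - 8 - 6 at 17 m.
So from 2 the first move is to 8.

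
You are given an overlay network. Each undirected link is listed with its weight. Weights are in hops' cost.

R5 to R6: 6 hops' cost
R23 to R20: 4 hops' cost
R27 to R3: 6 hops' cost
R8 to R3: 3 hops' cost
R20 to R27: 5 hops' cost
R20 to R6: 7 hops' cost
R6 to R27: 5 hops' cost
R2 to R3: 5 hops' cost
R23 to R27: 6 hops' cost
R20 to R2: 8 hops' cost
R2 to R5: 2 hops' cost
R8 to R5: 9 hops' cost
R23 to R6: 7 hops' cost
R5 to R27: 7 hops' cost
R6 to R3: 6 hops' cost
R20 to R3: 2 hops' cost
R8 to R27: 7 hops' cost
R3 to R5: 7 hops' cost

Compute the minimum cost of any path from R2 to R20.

Enumerating some paths:
R2 - R5 - R3 - R20: 2+7+2 = 11
R2 - R5 - R27 - R20: 2+7+5 = 14
R2 - R20: 8 = 8
R2 - R3 - R20: 5+2 = 7
The minimum is 7 hops' cost via R2 - R3 - R20.

7 hops' cost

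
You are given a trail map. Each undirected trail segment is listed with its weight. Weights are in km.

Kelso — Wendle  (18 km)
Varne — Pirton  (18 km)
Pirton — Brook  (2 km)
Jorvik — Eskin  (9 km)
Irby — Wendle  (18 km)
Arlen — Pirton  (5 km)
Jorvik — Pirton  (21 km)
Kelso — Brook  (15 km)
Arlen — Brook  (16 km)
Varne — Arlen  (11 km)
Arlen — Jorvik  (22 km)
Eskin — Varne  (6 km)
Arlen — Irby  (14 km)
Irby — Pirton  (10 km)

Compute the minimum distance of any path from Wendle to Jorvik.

Candidate routes:
Wendle → Irby → Arlen → Jorvik: 18+14+22 = 54
Wendle → Irby → Pirton → Jorvik: 18+10+21 = 49
The minimum is 49 km via Wendle → Irby → Pirton → Jorvik.

49 km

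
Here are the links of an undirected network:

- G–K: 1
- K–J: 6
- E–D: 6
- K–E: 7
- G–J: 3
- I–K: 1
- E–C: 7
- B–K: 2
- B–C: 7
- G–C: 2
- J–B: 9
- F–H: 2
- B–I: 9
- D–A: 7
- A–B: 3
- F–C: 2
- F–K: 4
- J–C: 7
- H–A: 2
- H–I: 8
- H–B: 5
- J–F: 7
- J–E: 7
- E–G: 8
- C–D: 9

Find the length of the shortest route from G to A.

Compare a few routes:
G → C → F → H → A: 2+2+2+2 = 8
G → K → B → A: 1+2+3 = 6
Cheapest is G → K → B → A at 6.

6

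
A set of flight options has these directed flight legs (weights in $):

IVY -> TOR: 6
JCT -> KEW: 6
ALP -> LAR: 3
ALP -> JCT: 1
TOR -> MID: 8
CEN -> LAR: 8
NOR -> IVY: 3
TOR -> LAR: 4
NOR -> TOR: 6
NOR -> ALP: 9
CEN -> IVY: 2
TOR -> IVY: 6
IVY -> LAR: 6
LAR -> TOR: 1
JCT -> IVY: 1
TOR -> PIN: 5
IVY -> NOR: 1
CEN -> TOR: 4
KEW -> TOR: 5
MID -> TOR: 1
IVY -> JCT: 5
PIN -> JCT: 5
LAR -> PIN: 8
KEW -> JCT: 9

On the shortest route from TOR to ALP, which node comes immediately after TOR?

Candidate routes:
TOR–IVY–NOR–ALP: 6+1+9 = 16
TOR–LAR–PIN–JCT–IVY–NOR–ALP: 4+8+5+1+1+9 = 28
TOR–PIN–JCT–IVY–NOR–ALP: 5+5+1+1+9 = 21
Cheapest is TOR–IVY–NOR–ALP at $16.
So from TOR the first move is to IVY.

IVY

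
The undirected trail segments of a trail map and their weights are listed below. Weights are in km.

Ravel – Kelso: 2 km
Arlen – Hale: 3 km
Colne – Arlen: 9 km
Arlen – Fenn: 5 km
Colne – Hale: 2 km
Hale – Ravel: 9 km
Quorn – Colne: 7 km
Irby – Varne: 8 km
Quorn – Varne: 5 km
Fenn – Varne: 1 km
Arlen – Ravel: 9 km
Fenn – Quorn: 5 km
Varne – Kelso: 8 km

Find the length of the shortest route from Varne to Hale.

9 km

Running Dijkstra from Varne:
Varne: 0
Fenn: 1  (via Varne)
Quorn: 5  (via Varne)
Arlen: 6  (via Fenn)
Irby: 8  (via Varne)
Kelso: 8  (via Varne)
Hale: 9  (via Arlen)
Shortest route: Varne → Fenn → Arlen → Hale = 9 km.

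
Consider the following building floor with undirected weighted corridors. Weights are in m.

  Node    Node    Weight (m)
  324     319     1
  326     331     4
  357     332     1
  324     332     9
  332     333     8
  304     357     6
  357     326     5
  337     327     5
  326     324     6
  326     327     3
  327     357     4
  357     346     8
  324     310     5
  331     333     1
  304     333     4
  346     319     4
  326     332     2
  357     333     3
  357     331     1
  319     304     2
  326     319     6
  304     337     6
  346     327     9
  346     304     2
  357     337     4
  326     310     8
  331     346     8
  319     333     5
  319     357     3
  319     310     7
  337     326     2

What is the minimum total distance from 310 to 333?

Candidate routes:
310 - 324 - 319 - 304 - 333: 5+1+2+4 = 12
310 - 324 - 319 - 333: 5+1+5 = 11
The minimum is 11 m via 310 - 324 - 319 - 333.

11 m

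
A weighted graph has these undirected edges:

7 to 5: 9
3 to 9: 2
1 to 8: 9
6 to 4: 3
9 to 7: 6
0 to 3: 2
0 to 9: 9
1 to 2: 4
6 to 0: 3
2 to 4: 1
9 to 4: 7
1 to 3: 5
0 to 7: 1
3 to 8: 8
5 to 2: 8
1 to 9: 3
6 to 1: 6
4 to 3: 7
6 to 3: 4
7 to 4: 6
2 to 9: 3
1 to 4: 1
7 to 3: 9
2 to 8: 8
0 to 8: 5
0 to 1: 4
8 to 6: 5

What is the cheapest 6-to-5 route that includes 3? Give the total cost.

Shortest 6→3: 6–3 = 4
Shortest 3→5: 3–0–7–5 = 12
Total via 3: 4 + 12 = 16.

16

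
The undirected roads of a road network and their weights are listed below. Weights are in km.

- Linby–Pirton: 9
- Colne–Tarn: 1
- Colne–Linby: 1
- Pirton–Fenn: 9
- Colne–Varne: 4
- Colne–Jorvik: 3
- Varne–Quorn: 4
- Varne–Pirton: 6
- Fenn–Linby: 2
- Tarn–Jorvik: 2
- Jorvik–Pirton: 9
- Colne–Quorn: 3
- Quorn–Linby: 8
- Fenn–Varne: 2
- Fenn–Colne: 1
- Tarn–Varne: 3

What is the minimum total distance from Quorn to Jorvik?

6 km

Settle nodes by increasing distance from Quorn:
Quorn: 0
Colne: 3  (via Quorn)
Linby: 4  (via Colne)
Fenn: 4  (via Colne)
Varne: 4  (via Quorn)
Tarn: 4  (via Colne)
Jorvik: 6  (via Colne)
Shortest route: Quorn–Colne–Jorvik = 6 km.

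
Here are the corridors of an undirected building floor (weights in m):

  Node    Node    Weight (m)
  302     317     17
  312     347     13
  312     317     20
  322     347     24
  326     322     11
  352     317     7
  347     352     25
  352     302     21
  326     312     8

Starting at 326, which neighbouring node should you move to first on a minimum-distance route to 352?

Compare a few routes:
326–322–347–352: 11+24+25 = 60
326–312–317–302–352: 8+20+17+21 = 66
326–312–317–352: 8+20+7 = 35
326–312–347–352: 8+13+25 = 46
The minimum is 35 m via 326–312–317–352.
So from 326 the first move is to 312.

312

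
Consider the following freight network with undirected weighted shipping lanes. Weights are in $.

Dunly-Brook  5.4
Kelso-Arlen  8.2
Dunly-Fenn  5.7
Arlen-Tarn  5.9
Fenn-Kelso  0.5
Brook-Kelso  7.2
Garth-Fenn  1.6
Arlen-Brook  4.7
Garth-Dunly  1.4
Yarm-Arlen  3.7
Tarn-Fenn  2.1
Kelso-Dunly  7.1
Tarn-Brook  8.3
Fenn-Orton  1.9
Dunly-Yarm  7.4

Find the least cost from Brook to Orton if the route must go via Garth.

$10.3

Shortest Brook→Garth: Brook–Dunly–Garth = 6.8
Best Garth to Orton: Garth–Fenn–Orton costing 3.5
Total via Garth: 6.8 + 3.5 = $10.3.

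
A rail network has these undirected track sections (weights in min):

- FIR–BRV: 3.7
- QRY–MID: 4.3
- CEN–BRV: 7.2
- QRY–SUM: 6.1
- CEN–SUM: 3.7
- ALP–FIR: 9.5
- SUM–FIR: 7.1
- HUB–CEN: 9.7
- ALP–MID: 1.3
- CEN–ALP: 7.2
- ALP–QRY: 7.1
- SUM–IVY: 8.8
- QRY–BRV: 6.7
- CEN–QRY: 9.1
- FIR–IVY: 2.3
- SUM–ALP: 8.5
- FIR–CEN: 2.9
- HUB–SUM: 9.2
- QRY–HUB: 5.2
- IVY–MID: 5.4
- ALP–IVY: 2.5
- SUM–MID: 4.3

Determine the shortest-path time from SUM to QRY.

6.1 min

Running Dijkstra from SUM:
SUM: 0
CEN: 3.7  (via SUM)
MID: 4.3  (via SUM)
ALP: 5.6  (via MID)
QRY: 6.1  (via SUM)
Shortest route: SUM → QRY = 6.1 min.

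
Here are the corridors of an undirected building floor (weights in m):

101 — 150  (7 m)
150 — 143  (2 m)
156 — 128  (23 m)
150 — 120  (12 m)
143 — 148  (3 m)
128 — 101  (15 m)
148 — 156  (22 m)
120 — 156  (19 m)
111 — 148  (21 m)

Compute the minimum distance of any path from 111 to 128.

Running Dijkstra from 111:
111: 0
148: 21  (via 111)
143: 24  (via 148)
150: 26  (via 143)
101: 33  (via 150)
120: 38  (via 150)
156: 43  (via 148)
128: 48  (via 101)
Shortest route: 111–148–143–150–101–128 = 48 m.

48 m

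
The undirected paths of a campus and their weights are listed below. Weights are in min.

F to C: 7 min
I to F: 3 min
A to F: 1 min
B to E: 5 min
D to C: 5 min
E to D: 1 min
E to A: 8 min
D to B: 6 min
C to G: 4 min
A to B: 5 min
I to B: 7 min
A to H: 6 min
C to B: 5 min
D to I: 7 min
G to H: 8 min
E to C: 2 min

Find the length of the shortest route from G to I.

Settle nodes by increasing distance from G:
G: 0
C: 4  (via G)
E: 6  (via C)
D: 7  (via E)
H: 8  (via G)
B: 9  (via C)
F: 11  (via C)
A: 12  (via F)
I: 14  (via D)
Shortest route: G → C → E → D → I = 14 min.

14 min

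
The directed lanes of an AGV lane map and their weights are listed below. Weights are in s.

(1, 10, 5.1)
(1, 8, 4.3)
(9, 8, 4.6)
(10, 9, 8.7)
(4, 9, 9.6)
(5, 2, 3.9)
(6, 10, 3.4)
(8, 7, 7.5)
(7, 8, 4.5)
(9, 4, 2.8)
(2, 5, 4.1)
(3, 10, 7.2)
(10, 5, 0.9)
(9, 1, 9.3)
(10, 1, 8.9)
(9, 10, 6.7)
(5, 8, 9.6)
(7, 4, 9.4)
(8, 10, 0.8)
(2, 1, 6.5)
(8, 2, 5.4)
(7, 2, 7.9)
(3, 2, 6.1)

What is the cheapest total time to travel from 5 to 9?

Enumerating some paths:
5–2–1–8–10–9: 3.9+6.5+4.3+0.8+8.7 = 24.2
5–8–10–9: 9.6+0.8+8.7 = 19.1
The minimum is 19.1 s via 5–8–10–9.

19.1 s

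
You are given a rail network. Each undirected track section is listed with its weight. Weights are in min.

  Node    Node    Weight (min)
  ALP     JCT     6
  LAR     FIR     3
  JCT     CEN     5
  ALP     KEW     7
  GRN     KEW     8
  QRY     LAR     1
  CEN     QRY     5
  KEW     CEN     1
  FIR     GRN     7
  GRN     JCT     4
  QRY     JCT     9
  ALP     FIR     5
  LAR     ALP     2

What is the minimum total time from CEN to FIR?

9 min

Settle nodes by increasing distance from CEN:
CEN: 0
KEW: 1  (via CEN)
JCT: 5  (via CEN)
QRY: 5  (via CEN)
LAR: 6  (via QRY)
ALP: 8  (via KEW)
GRN: 9  (via KEW)
FIR: 9  (via LAR)
Shortest route: CEN–QRY–LAR–FIR = 9 min.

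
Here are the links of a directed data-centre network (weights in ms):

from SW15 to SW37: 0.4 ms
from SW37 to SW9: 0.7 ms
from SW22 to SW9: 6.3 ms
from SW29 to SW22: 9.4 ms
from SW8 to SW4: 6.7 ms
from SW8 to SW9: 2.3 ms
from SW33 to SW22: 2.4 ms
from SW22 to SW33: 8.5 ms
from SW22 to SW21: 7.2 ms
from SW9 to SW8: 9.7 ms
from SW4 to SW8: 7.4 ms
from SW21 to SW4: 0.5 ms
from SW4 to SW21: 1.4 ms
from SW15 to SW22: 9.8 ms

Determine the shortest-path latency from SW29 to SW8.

Settle nodes by increasing distance from SW29:
SW29: 0
SW22: 9.4  (via SW29)
SW9: 15.7  (via SW22)
SW21: 16.6  (via SW22)
SW4: 17.1  (via SW21)
SW33: 17.9  (via SW22)
SW8: 24.5  (via SW4)
Shortest route: SW29 → SW22 → SW21 → SW4 → SW8 = 24.5 ms.

24.5 ms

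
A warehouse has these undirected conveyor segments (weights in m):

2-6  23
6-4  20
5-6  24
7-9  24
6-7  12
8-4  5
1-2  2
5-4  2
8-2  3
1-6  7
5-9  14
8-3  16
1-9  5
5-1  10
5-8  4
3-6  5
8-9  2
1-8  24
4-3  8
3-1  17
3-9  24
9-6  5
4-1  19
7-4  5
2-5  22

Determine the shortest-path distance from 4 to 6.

Settle nodes by increasing distance from 4:
4: 0
5: 2  (via 4)
7: 5  (via 4)
8: 5  (via 4)
9: 7  (via 8)
2: 8  (via 8)
3: 8  (via 4)
1: 10  (via 2)
6: 12  (via 9)
Shortest route: 4 → 8 → 9 → 6 = 12 m.

12 m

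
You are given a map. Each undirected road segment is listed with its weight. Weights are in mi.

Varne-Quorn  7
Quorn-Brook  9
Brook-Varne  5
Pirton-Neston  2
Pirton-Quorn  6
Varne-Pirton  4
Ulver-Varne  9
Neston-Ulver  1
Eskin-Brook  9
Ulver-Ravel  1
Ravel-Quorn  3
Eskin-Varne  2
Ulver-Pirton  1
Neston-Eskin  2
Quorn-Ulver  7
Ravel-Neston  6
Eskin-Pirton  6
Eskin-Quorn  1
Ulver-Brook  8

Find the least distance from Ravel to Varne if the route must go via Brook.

Best Ravel to Brook: Ravel → Ulver → Brook costing 9
Best Brook to Varne: Brook → Varne costing 5
Total via Brook: 9 + 5 = 14 mi.

14 mi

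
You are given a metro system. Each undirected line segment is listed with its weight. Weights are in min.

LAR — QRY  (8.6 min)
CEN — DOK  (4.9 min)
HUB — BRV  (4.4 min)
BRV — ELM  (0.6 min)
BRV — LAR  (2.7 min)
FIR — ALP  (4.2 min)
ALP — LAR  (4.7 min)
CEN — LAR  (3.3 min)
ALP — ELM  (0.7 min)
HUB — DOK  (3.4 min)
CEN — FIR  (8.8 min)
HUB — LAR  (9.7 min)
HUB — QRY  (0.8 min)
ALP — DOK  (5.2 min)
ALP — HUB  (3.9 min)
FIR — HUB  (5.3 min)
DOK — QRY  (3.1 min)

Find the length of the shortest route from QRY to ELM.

5.4 min

Shortest distances from QRY:
QRY: 0
HUB: 0.8  (via QRY)
DOK: 3.1  (via QRY)
ALP: 4.7  (via HUB)
BRV: 5.2  (via HUB)
ELM: 5.4  (via ALP)
Shortest route: QRY–HUB–ALP–ELM = 5.4 min.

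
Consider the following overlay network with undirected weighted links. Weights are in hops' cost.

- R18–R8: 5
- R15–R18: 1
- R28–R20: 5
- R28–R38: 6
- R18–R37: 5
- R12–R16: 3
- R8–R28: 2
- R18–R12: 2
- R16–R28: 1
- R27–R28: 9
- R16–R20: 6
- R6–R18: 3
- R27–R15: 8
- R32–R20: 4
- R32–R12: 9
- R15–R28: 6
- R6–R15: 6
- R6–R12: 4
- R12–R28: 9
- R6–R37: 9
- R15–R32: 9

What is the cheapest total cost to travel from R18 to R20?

11 hops' cost

Candidate routes:
R18 → R8 → R28 → R20: 5+2+5 = 12
R18 → R15 → R28 → R20: 1+6+5 = 12
R18 → R15 → R32 → R20: 1+9+4 = 14
R18 → R12 → R16 → R20: 2+3+6 = 11
The minimum is 11 hops' cost via R18 → R12 → R16 → R20.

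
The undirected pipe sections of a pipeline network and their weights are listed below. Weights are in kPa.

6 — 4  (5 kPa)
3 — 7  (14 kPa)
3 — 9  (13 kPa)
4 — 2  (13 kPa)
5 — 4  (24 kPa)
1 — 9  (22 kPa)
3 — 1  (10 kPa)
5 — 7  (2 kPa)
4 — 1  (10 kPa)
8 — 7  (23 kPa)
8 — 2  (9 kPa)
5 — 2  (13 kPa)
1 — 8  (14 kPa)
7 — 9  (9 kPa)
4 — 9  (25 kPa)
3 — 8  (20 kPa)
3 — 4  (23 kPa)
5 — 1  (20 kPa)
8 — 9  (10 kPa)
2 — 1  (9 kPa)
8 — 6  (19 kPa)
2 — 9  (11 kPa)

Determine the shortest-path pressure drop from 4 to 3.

20 kPa

Enumerating some paths:
4 - 1 - 3: 10+10 = 20
4 - 3: 23 = 23
4 - 2 - 1 - 3: 13+9+10 = 32
4 - 2 - 9 - 3: 13+11+13 = 37
Cheapest is 4 - 1 - 3 at 20 kPa.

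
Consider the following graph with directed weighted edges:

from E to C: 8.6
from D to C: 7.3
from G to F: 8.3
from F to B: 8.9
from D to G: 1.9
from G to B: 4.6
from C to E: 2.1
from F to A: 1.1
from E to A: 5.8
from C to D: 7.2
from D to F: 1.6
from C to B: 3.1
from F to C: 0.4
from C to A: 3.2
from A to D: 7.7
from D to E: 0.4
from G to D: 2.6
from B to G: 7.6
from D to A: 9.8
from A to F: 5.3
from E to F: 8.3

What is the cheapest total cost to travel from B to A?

Running Dijkstra from B:
B: 0
G: 7.6  (via B)
D: 10.2  (via G)
E: 10.6  (via D)
F: 11.8  (via D)
C: 12.2  (via F)
A: 12.9  (via F)
Shortest route: B–G–D–F–A = 12.9.

12.9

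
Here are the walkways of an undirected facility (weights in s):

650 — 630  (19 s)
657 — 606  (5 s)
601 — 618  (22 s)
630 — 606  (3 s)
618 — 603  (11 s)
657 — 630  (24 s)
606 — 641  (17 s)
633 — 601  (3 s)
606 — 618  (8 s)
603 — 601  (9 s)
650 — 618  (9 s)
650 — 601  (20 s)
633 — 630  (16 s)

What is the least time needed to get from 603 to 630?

22 s

Shortest distances from 603:
603: 0
601: 9  (via 603)
618: 11  (via 603)
633: 12  (via 601)
606: 19  (via 618)
650: 20  (via 618)
630: 22  (via 606)
Shortest route: 603–618–606–630 = 22 s.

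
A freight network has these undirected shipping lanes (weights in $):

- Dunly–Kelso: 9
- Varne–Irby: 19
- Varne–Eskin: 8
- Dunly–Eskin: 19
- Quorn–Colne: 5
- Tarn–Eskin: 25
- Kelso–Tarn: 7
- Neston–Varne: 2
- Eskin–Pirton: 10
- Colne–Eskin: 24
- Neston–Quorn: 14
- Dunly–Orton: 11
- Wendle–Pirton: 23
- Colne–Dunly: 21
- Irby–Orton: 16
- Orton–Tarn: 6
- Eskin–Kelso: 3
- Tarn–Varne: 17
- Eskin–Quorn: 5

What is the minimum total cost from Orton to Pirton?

$26

Compare a few routes:
Orton - Dunly - Eskin - Pirton: 11+19+10 = 40
Orton - Dunly - Kelso - Eskin - Pirton: 11+9+3+10 = 33
Orton - Tarn - Kelso - Eskin - Pirton: 6+7+3+10 = 26
The minimum is $26 via Orton - Tarn - Kelso - Eskin - Pirton.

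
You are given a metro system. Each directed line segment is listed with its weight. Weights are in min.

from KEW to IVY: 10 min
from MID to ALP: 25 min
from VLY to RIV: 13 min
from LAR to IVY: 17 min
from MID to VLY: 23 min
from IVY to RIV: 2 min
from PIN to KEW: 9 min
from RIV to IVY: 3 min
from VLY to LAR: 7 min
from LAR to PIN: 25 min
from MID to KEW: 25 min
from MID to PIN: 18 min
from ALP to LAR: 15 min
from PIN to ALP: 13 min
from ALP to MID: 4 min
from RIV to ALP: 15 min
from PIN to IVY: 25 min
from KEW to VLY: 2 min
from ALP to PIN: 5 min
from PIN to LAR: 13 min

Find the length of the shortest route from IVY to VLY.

33 min

Running Dijkstra from IVY:
IVY: 0
RIV: 2  (via IVY)
ALP: 17  (via RIV)
MID: 21  (via ALP)
PIN: 22  (via ALP)
KEW: 31  (via PIN)
LAR: 32  (via ALP)
VLY: 33  (via KEW)
Shortest route: IVY → RIV → ALP → PIN → KEW → VLY = 33 min.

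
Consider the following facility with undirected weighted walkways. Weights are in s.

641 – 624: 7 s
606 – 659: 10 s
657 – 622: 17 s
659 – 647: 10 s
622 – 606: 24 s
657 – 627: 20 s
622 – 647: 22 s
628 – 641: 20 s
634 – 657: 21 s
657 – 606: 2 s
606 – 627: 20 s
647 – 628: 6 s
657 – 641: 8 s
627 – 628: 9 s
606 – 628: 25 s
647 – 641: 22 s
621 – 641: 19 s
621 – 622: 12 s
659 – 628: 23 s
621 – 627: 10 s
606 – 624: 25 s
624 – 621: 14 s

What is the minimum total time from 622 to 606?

Settle nodes by increasing distance from 622:
622: 0
621: 12  (via 622)
657: 17  (via 622)
606: 19  (via 657)
Shortest route: 622–657–606 = 19 s.

19 s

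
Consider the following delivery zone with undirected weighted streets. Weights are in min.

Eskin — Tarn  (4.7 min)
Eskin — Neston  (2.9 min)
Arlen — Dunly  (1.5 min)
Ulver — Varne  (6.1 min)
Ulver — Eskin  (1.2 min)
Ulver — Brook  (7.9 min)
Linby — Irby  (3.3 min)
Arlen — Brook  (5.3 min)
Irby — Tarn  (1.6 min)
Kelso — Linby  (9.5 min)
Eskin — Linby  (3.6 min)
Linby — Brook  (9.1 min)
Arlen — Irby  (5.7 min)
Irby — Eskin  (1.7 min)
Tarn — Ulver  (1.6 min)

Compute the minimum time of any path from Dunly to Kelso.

Running Dijkstra from Dunly:
Dunly: 0
Arlen: 1.5  (via Dunly)
Brook: 6.8  (via Arlen)
Irby: 7.2  (via Arlen)
Tarn: 8.8  (via Irby)
Eskin: 8.9  (via Irby)
Ulver: 10.1  (via Eskin)
Linby: 10.5  (via Irby)
Neston: 11.8  (via Eskin)
Varne: 16.2  (via Ulver)
Kelso: 20  (via Linby)
Shortest route: Dunly–Arlen–Irby–Linby–Kelso = 20 min.

20 min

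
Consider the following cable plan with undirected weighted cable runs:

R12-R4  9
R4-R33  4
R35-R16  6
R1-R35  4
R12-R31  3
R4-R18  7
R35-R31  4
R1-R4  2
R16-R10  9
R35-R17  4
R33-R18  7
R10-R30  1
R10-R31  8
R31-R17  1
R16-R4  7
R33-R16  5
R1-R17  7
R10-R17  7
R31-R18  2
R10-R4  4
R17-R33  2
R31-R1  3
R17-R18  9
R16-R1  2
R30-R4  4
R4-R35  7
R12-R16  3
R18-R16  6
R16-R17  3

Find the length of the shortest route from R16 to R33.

Candidate routes:
R16 - R33: 5 = 5
R16 - R1 - R4 - R33: 2+2+4 = 8
The minimum is 5 via R16 - R33.

5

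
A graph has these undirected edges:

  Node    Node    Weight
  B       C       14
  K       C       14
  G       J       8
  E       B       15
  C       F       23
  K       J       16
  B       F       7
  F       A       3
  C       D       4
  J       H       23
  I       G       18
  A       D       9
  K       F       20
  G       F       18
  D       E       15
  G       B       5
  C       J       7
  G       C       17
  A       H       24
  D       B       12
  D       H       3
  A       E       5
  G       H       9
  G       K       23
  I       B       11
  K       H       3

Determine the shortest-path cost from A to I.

Candidate routes:
A → F → B → I: 3+7+11 = 21
A → E → B → I: 5+15+11 = 31
Cheapest is A → F → B → I at 21.

21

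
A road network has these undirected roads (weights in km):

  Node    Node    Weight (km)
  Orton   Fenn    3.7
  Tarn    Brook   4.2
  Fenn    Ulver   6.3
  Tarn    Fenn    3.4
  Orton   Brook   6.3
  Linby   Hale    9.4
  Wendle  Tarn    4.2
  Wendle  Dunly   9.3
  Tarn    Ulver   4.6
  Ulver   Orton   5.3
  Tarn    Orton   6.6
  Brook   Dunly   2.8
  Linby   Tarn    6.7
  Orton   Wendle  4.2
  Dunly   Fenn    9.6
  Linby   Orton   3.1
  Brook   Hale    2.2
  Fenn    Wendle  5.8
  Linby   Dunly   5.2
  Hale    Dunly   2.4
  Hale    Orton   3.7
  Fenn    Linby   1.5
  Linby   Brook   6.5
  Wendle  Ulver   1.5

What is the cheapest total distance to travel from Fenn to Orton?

Candidate routes:
Fenn–Orton: 3.7 = 3.7
Fenn–Linby–Orton: 1.5+3.1 = 4.6
Cheapest is Fenn–Orton at 3.7 km.

3.7 km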